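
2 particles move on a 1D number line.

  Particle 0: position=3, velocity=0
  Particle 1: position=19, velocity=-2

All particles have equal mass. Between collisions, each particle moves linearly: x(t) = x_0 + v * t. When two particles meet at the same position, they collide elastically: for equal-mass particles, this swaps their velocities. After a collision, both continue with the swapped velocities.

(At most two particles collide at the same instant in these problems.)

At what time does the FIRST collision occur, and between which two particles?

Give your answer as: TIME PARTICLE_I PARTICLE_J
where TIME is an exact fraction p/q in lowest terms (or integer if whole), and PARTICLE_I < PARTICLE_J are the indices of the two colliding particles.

Answer: 8 0 1

Derivation:
Pair (0,1): pos 3,19 vel 0,-2 -> gap=16, closing at 2/unit, collide at t=8
Earliest collision: t=8 between 0 and 1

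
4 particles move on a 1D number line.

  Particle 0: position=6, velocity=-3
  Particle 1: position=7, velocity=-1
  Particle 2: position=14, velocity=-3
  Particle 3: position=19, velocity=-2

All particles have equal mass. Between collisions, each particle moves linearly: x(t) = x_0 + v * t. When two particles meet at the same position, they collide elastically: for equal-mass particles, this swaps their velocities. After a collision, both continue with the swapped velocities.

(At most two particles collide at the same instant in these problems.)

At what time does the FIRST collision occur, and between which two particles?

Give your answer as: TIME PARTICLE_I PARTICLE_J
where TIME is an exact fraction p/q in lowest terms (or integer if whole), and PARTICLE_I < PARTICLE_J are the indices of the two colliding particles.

Answer: 7/2 1 2

Derivation:
Pair (0,1): pos 6,7 vel -3,-1 -> not approaching (rel speed -2 <= 0)
Pair (1,2): pos 7,14 vel -1,-3 -> gap=7, closing at 2/unit, collide at t=7/2
Pair (2,3): pos 14,19 vel -3,-2 -> not approaching (rel speed -1 <= 0)
Earliest collision: t=7/2 between 1 and 2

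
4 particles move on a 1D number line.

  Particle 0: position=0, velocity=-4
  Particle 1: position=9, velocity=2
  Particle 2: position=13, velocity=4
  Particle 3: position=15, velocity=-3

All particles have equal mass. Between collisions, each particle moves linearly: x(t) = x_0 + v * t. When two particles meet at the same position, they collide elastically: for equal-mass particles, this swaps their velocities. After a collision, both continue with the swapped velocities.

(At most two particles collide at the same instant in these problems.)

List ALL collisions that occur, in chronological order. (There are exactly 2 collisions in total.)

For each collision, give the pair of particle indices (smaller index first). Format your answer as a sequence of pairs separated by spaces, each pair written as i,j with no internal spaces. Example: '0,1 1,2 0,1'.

Answer: 2,3 1,2

Derivation:
Collision at t=2/7: particles 2 and 3 swap velocities; positions: p0=-8/7 p1=67/7 p2=99/7 p3=99/7; velocities now: v0=-4 v1=2 v2=-3 v3=4
Collision at t=6/5: particles 1 and 2 swap velocities; positions: p0=-24/5 p1=57/5 p2=57/5 p3=89/5; velocities now: v0=-4 v1=-3 v2=2 v3=4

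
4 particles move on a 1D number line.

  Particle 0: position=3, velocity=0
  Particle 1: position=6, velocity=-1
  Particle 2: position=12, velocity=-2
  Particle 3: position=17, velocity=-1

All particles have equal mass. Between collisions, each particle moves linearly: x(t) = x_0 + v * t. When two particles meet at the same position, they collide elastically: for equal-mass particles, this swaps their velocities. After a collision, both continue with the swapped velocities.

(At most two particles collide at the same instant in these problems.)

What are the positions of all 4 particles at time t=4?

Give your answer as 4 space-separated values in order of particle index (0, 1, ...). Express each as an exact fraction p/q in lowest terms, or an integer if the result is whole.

Answer: 2 3 4 13

Derivation:
Collision at t=3: particles 0 and 1 swap velocities; positions: p0=3 p1=3 p2=6 p3=14; velocities now: v0=-1 v1=0 v2=-2 v3=-1
Advance to t=4 (no further collisions before then); velocities: v0=-1 v1=0 v2=-2 v3=-1; positions = 2 3 4 13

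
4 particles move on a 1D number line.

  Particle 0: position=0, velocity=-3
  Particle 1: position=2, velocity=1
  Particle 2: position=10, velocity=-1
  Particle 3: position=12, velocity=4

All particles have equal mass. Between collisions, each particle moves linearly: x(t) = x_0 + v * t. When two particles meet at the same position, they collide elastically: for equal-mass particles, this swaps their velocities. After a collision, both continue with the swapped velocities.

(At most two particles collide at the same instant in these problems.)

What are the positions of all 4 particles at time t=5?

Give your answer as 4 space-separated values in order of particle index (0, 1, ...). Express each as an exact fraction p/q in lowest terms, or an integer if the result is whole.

Collision at t=4: particles 1 and 2 swap velocities; positions: p0=-12 p1=6 p2=6 p3=28; velocities now: v0=-3 v1=-1 v2=1 v3=4
Advance to t=5 (no further collisions before then); velocities: v0=-3 v1=-1 v2=1 v3=4; positions = -15 5 7 32

Answer: -15 5 7 32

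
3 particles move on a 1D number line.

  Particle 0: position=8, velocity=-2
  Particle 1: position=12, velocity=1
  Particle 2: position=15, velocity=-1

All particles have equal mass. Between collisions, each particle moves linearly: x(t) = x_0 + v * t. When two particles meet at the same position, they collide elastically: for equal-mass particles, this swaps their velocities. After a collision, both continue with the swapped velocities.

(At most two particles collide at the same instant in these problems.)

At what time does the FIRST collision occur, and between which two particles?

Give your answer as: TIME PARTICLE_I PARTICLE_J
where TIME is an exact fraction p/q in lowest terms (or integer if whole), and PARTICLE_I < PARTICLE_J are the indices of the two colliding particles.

Pair (0,1): pos 8,12 vel -2,1 -> not approaching (rel speed -3 <= 0)
Pair (1,2): pos 12,15 vel 1,-1 -> gap=3, closing at 2/unit, collide at t=3/2
Earliest collision: t=3/2 between 1 and 2

Answer: 3/2 1 2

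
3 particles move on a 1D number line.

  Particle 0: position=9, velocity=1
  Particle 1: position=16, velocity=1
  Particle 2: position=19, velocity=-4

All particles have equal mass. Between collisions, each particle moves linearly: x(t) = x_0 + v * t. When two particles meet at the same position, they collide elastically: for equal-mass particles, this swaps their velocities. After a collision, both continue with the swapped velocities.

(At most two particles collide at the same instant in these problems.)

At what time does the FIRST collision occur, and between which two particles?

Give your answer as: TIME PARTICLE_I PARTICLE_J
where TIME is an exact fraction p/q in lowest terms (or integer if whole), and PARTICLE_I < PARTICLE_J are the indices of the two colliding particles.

Pair (0,1): pos 9,16 vel 1,1 -> not approaching (rel speed 0 <= 0)
Pair (1,2): pos 16,19 vel 1,-4 -> gap=3, closing at 5/unit, collide at t=3/5
Earliest collision: t=3/5 between 1 and 2

Answer: 3/5 1 2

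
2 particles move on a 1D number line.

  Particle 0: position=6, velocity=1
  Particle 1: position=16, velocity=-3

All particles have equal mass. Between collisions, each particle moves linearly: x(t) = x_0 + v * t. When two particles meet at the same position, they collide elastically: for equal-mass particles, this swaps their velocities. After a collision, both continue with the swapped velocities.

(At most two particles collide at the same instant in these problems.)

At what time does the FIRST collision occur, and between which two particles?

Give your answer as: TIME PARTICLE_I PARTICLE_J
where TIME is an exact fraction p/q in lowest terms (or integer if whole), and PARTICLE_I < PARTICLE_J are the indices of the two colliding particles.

Pair (0,1): pos 6,16 vel 1,-3 -> gap=10, closing at 4/unit, collide at t=5/2
Earliest collision: t=5/2 between 0 and 1

Answer: 5/2 0 1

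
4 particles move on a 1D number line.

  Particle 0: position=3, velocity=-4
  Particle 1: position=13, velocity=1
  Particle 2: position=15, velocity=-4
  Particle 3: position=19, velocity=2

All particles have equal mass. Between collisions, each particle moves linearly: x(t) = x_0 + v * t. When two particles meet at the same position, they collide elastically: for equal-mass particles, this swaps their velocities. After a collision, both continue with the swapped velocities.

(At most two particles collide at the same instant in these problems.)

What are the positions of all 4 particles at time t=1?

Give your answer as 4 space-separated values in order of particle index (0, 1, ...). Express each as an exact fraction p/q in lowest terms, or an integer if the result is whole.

Collision at t=2/5: particles 1 and 2 swap velocities; positions: p0=7/5 p1=67/5 p2=67/5 p3=99/5; velocities now: v0=-4 v1=-4 v2=1 v3=2
Advance to t=1 (no further collisions before then); velocities: v0=-4 v1=-4 v2=1 v3=2; positions = -1 11 14 21

Answer: -1 11 14 21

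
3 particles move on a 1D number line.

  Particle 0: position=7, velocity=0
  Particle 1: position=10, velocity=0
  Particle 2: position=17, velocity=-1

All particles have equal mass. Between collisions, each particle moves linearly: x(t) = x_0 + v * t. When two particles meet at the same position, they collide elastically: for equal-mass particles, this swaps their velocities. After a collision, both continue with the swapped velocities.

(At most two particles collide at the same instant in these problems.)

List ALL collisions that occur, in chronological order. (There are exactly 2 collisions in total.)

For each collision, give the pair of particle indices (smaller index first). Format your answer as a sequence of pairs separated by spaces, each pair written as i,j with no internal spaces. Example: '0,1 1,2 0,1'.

Collision at t=7: particles 1 and 2 swap velocities; positions: p0=7 p1=10 p2=10; velocities now: v0=0 v1=-1 v2=0
Collision at t=10: particles 0 and 1 swap velocities; positions: p0=7 p1=7 p2=10; velocities now: v0=-1 v1=0 v2=0

Answer: 1,2 0,1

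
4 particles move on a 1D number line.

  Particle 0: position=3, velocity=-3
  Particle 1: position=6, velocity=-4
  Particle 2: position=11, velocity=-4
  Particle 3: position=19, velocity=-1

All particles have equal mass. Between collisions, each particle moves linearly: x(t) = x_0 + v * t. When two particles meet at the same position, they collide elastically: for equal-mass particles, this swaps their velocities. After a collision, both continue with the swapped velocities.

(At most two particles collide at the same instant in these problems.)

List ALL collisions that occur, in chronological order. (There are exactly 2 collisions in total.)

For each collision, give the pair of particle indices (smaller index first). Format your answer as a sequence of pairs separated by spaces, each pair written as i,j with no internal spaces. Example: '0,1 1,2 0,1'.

Collision at t=3: particles 0 and 1 swap velocities; positions: p0=-6 p1=-6 p2=-1 p3=16; velocities now: v0=-4 v1=-3 v2=-4 v3=-1
Collision at t=8: particles 1 and 2 swap velocities; positions: p0=-26 p1=-21 p2=-21 p3=11; velocities now: v0=-4 v1=-4 v2=-3 v3=-1

Answer: 0,1 1,2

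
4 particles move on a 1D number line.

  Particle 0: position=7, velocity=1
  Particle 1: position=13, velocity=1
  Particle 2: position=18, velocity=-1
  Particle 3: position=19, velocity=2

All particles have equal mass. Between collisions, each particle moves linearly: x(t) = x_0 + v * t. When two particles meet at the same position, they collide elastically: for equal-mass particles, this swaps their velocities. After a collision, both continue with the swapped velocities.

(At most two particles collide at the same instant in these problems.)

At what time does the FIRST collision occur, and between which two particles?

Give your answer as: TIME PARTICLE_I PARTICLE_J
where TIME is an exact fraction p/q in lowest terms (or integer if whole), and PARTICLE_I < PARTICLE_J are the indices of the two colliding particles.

Pair (0,1): pos 7,13 vel 1,1 -> not approaching (rel speed 0 <= 0)
Pair (1,2): pos 13,18 vel 1,-1 -> gap=5, closing at 2/unit, collide at t=5/2
Pair (2,3): pos 18,19 vel -1,2 -> not approaching (rel speed -3 <= 0)
Earliest collision: t=5/2 between 1 and 2

Answer: 5/2 1 2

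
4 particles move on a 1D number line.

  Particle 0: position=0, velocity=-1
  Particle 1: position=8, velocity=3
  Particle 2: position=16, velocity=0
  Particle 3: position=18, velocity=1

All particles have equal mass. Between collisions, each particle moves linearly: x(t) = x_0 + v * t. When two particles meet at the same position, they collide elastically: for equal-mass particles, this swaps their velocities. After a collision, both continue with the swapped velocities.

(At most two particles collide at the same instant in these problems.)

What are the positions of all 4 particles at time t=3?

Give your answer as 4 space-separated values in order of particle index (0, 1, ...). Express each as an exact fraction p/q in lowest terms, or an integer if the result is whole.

Answer: -3 16 17 21

Derivation:
Collision at t=8/3: particles 1 and 2 swap velocities; positions: p0=-8/3 p1=16 p2=16 p3=62/3; velocities now: v0=-1 v1=0 v2=3 v3=1
Advance to t=3 (no further collisions before then); velocities: v0=-1 v1=0 v2=3 v3=1; positions = -3 16 17 21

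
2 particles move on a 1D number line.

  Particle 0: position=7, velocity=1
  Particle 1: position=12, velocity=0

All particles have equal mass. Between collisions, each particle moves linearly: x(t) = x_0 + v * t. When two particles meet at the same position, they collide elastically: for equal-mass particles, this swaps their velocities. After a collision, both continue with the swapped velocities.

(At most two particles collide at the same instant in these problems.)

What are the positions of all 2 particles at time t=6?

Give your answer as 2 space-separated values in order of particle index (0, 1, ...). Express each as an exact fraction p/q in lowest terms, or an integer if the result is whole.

Answer: 12 13

Derivation:
Collision at t=5: particles 0 and 1 swap velocities; positions: p0=12 p1=12; velocities now: v0=0 v1=1
Advance to t=6 (no further collisions before then); velocities: v0=0 v1=1; positions = 12 13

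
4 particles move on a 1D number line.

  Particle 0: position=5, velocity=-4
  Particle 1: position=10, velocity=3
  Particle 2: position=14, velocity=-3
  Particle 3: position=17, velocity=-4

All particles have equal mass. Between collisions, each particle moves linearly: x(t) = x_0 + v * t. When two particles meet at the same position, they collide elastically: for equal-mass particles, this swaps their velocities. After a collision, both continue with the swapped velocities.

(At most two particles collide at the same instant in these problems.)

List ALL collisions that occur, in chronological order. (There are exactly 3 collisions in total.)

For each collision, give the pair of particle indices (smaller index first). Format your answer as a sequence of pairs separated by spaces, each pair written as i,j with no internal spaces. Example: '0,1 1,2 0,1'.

Collision at t=2/3: particles 1 and 2 swap velocities; positions: p0=7/3 p1=12 p2=12 p3=43/3; velocities now: v0=-4 v1=-3 v2=3 v3=-4
Collision at t=1: particles 2 and 3 swap velocities; positions: p0=1 p1=11 p2=13 p3=13; velocities now: v0=-4 v1=-3 v2=-4 v3=3
Collision at t=3: particles 1 and 2 swap velocities; positions: p0=-7 p1=5 p2=5 p3=19; velocities now: v0=-4 v1=-4 v2=-3 v3=3

Answer: 1,2 2,3 1,2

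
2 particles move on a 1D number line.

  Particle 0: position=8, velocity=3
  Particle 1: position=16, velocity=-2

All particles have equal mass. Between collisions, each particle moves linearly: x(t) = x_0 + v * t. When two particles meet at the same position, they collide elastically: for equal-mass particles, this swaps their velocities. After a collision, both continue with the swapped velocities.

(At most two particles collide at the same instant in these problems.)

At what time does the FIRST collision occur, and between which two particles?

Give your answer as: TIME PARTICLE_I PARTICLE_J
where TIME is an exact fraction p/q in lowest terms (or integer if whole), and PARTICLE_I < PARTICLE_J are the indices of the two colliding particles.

Answer: 8/5 0 1

Derivation:
Pair (0,1): pos 8,16 vel 3,-2 -> gap=8, closing at 5/unit, collide at t=8/5
Earliest collision: t=8/5 between 0 and 1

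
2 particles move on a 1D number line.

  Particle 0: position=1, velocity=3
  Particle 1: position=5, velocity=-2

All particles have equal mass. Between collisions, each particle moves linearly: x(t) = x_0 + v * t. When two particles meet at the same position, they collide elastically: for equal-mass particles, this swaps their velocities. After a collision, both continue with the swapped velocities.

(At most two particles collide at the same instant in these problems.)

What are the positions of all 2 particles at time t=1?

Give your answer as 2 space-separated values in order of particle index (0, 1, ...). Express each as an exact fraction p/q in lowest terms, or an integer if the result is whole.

Answer: 3 4

Derivation:
Collision at t=4/5: particles 0 and 1 swap velocities; positions: p0=17/5 p1=17/5; velocities now: v0=-2 v1=3
Advance to t=1 (no further collisions before then); velocities: v0=-2 v1=3; positions = 3 4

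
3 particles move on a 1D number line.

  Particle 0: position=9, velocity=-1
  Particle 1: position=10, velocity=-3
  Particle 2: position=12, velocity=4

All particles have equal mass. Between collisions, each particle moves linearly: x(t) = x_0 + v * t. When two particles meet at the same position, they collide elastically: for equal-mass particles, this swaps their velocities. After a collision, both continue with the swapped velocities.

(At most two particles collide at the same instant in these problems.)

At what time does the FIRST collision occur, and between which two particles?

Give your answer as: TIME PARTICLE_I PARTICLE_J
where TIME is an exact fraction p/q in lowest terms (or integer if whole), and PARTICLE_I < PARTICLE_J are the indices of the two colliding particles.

Pair (0,1): pos 9,10 vel -1,-3 -> gap=1, closing at 2/unit, collide at t=1/2
Pair (1,2): pos 10,12 vel -3,4 -> not approaching (rel speed -7 <= 0)
Earliest collision: t=1/2 between 0 and 1

Answer: 1/2 0 1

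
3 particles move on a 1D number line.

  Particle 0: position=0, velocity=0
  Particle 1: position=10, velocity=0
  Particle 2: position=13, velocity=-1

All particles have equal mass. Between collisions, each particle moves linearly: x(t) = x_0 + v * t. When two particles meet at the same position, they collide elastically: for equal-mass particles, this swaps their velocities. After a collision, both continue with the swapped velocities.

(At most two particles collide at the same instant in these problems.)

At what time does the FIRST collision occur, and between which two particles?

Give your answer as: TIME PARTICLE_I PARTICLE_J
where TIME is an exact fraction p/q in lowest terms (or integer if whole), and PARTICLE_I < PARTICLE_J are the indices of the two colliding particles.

Pair (0,1): pos 0,10 vel 0,0 -> not approaching (rel speed 0 <= 0)
Pair (1,2): pos 10,13 vel 0,-1 -> gap=3, closing at 1/unit, collide at t=3
Earliest collision: t=3 between 1 and 2

Answer: 3 1 2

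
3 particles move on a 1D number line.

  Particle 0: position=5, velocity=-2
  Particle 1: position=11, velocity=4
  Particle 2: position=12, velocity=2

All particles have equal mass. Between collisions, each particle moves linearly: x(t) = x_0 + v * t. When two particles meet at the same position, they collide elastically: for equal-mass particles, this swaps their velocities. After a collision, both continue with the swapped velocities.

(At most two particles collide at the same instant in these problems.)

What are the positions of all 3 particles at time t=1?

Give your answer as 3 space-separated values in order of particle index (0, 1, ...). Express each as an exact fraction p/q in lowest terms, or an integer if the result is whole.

Answer: 3 14 15

Derivation:
Collision at t=1/2: particles 1 and 2 swap velocities; positions: p0=4 p1=13 p2=13; velocities now: v0=-2 v1=2 v2=4
Advance to t=1 (no further collisions before then); velocities: v0=-2 v1=2 v2=4; positions = 3 14 15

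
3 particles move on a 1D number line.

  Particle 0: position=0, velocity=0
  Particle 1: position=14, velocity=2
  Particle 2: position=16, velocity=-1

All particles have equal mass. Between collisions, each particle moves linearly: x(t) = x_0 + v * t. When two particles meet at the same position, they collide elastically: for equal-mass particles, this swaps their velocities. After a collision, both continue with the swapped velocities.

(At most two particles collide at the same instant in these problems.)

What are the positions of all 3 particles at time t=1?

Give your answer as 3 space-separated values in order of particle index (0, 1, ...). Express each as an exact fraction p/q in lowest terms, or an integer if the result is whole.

Answer: 0 15 16

Derivation:
Collision at t=2/3: particles 1 and 2 swap velocities; positions: p0=0 p1=46/3 p2=46/3; velocities now: v0=0 v1=-1 v2=2
Advance to t=1 (no further collisions before then); velocities: v0=0 v1=-1 v2=2; positions = 0 15 16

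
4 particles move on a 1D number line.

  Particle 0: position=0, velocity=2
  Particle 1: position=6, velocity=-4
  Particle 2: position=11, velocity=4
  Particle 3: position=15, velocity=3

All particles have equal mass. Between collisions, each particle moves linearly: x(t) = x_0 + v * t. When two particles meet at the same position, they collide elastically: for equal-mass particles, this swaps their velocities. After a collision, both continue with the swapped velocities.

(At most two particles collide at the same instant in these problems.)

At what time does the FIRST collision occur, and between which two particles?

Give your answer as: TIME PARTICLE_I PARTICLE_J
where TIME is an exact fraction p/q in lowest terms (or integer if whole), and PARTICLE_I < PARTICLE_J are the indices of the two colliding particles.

Answer: 1 0 1

Derivation:
Pair (0,1): pos 0,6 vel 2,-4 -> gap=6, closing at 6/unit, collide at t=1
Pair (1,2): pos 6,11 vel -4,4 -> not approaching (rel speed -8 <= 0)
Pair (2,3): pos 11,15 vel 4,3 -> gap=4, closing at 1/unit, collide at t=4
Earliest collision: t=1 between 0 and 1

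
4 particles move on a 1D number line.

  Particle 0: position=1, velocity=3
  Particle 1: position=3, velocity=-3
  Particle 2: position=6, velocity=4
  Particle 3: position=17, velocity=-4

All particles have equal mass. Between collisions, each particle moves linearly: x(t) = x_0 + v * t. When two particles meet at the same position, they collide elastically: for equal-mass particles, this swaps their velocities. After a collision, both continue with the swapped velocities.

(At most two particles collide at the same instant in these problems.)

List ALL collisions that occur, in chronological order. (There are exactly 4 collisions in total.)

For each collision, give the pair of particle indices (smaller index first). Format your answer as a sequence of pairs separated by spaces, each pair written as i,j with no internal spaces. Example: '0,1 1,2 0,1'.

Collision at t=1/3: particles 0 and 1 swap velocities; positions: p0=2 p1=2 p2=22/3 p3=47/3; velocities now: v0=-3 v1=3 v2=4 v3=-4
Collision at t=11/8: particles 2 and 3 swap velocities; positions: p0=-9/8 p1=41/8 p2=23/2 p3=23/2; velocities now: v0=-3 v1=3 v2=-4 v3=4
Collision at t=16/7: particles 1 and 2 swap velocities; positions: p0=-27/7 p1=55/7 p2=55/7 p3=106/7; velocities now: v0=-3 v1=-4 v2=3 v3=4
Collision at t=14: particles 0 and 1 swap velocities; positions: p0=-39 p1=-39 p2=43 p3=62; velocities now: v0=-4 v1=-3 v2=3 v3=4

Answer: 0,1 2,3 1,2 0,1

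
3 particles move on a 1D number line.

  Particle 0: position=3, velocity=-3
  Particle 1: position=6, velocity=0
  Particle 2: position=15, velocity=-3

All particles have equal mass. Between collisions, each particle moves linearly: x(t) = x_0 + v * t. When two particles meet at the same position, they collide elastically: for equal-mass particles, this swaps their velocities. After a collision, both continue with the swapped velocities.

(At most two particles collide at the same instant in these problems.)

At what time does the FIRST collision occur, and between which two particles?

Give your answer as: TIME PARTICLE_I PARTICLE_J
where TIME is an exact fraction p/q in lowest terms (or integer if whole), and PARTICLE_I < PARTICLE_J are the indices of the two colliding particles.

Pair (0,1): pos 3,6 vel -3,0 -> not approaching (rel speed -3 <= 0)
Pair (1,2): pos 6,15 vel 0,-3 -> gap=9, closing at 3/unit, collide at t=3
Earliest collision: t=3 between 1 and 2

Answer: 3 1 2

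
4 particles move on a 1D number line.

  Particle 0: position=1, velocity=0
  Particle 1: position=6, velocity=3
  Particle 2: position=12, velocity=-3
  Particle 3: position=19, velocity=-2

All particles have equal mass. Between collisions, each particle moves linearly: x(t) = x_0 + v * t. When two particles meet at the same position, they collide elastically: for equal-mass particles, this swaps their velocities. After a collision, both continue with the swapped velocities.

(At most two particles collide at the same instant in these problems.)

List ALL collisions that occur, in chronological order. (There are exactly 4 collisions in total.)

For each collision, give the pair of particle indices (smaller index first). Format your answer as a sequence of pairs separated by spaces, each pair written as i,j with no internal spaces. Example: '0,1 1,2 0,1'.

Answer: 1,2 2,3 0,1 1,2

Derivation:
Collision at t=1: particles 1 and 2 swap velocities; positions: p0=1 p1=9 p2=9 p3=17; velocities now: v0=0 v1=-3 v2=3 v3=-2
Collision at t=13/5: particles 2 and 3 swap velocities; positions: p0=1 p1=21/5 p2=69/5 p3=69/5; velocities now: v0=0 v1=-3 v2=-2 v3=3
Collision at t=11/3: particles 0 and 1 swap velocities; positions: p0=1 p1=1 p2=35/3 p3=17; velocities now: v0=-3 v1=0 v2=-2 v3=3
Collision at t=9: particles 1 and 2 swap velocities; positions: p0=-15 p1=1 p2=1 p3=33; velocities now: v0=-3 v1=-2 v2=0 v3=3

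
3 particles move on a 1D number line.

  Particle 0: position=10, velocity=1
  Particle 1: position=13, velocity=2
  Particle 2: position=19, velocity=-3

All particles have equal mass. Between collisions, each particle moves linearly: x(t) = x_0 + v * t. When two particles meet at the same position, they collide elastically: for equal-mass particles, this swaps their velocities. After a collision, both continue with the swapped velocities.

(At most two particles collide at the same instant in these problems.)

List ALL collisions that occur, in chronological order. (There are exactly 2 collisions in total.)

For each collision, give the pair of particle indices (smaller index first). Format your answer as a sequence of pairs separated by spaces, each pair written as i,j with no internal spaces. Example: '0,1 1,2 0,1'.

Collision at t=6/5: particles 1 and 2 swap velocities; positions: p0=56/5 p1=77/5 p2=77/5; velocities now: v0=1 v1=-3 v2=2
Collision at t=9/4: particles 0 and 1 swap velocities; positions: p0=49/4 p1=49/4 p2=35/2; velocities now: v0=-3 v1=1 v2=2

Answer: 1,2 0,1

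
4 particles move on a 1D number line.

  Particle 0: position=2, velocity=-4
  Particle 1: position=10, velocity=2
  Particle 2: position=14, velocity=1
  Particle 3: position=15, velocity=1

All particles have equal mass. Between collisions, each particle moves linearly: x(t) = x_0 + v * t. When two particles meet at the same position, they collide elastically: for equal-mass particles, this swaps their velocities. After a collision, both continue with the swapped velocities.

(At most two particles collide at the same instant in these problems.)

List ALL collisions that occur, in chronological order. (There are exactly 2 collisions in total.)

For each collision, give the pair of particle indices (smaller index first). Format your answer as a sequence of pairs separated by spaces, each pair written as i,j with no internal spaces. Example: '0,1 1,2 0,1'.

Collision at t=4: particles 1 and 2 swap velocities; positions: p0=-14 p1=18 p2=18 p3=19; velocities now: v0=-4 v1=1 v2=2 v3=1
Collision at t=5: particles 2 and 3 swap velocities; positions: p0=-18 p1=19 p2=20 p3=20; velocities now: v0=-4 v1=1 v2=1 v3=2

Answer: 1,2 2,3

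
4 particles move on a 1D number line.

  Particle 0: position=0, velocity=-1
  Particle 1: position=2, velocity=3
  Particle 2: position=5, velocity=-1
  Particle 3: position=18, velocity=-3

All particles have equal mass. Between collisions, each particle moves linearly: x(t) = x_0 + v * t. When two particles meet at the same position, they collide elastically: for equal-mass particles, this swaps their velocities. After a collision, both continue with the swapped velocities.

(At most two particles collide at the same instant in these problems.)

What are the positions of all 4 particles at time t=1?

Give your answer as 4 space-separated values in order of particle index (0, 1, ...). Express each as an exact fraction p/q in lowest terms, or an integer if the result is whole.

Collision at t=3/4: particles 1 and 2 swap velocities; positions: p0=-3/4 p1=17/4 p2=17/4 p3=63/4; velocities now: v0=-1 v1=-1 v2=3 v3=-3
Advance to t=1 (no further collisions before then); velocities: v0=-1 v1=-1 v2=3 v3=-3; positions = -1 4 5 15

Answer: -1 4 5 15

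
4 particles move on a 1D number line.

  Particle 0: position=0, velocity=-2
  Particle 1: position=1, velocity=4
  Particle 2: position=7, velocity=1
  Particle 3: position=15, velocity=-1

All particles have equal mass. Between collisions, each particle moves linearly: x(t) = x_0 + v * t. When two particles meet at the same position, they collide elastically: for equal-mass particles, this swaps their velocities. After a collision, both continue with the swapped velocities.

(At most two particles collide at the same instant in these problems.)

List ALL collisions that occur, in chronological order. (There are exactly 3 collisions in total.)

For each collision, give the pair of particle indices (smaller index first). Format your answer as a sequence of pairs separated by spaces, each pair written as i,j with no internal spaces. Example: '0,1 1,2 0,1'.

Collision at t=2: particles 1 and 2 swap velocities; positions: p0=-4 p1=9 p2=9 p3=13; velocities now: v0=-2 v1=1 v2=4 v3=-1
Collision at t=14/5: particles 2 and 3 swap velocities; positions: p0=-28/5 p1=49/5 p2=61/5 p3=61/5; velocities now: v0=-2 v1=1 v2=-1 v3=4
Collision at t=4: particles 1 and 2 swap velocities; positions: p0=-8 p1=11 p2=11 p3=17; velocities now: v0=-2 v1=-1 v2=1 v3=4

Answer: 1,2 2,3 1,2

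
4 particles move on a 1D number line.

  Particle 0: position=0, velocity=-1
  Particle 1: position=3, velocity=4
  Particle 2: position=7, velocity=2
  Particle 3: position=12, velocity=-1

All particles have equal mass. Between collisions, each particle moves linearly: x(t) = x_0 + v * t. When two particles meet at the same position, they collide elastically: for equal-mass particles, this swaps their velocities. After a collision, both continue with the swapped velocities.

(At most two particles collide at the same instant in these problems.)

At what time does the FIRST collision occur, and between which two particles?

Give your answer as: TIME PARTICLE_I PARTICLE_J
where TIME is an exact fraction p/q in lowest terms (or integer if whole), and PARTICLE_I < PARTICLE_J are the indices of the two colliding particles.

Pair (0,1): pos 0,3 vel -1,4 -> not approaching (rel speed -5 <= 0)
Pair (1,2): pos 3,7 vel 4,2 -> gap=4, closing at 2/unit, collide at t=2
Pair (2,3): pos 7,12 vel 2,-1 -> gap=5, closing at 3/unit, collide at t=5/3
Earliest collision: t=5/3 between 2 and 3

Answer: 5/3 2 3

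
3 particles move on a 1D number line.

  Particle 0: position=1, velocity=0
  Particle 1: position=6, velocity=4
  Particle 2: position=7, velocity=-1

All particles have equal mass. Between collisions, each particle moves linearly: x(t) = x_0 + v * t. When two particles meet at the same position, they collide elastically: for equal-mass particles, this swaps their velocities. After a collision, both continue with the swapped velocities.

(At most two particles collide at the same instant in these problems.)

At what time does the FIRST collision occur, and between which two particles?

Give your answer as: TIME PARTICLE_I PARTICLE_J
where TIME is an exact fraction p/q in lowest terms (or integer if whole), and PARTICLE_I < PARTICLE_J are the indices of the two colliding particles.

Answer: 1/5 1 2

Derivation:
Pair (0,1): pos 1,6 vel 0,4 -> not approaching (rel speed -4 <= 0)
Pair (1,2): pos 6,7 vel 4,-1 -> gap=1, closing at 5/unit, collide at t=1/5
Earliest collision: t=1/5 between 1 and 2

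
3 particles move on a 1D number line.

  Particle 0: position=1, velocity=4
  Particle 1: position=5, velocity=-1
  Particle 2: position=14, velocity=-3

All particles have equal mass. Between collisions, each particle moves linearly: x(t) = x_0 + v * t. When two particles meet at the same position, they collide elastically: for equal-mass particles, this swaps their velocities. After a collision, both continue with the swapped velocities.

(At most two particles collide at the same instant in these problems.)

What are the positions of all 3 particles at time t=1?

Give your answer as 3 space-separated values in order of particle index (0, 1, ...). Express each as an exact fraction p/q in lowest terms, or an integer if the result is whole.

Collision at t=4/5: particles 0 and 1 swap velocities; positions: p0=21/5 p1=21/5 p2=58/5; velocities now: v0=-1 v1=4 v2=-3
Advance to t=1 (no further collisions before then); velocities: v0=-1 v1=4 v2=-3; positions = 4 5 11

Answer: 4 5 11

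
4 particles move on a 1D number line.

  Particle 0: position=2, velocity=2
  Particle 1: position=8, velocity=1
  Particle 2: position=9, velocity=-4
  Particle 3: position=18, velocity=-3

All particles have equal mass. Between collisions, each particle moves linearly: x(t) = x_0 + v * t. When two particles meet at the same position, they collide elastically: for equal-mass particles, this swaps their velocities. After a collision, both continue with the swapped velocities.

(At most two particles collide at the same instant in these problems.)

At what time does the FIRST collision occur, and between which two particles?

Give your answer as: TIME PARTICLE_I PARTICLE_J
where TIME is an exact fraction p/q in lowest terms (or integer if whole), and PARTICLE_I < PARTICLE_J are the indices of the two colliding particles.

Answer: 1/5 1 2

Derivation:
Pair (0,1): pos 2,8 vel 2,1 -> gap=6, closing at 1/unit, collide at t=6
Pair (1,2): pos 8,9 vel 1,-4 -> gap=1, closing at 5/unit, collide at t=1/5
Pair (2,3): pos 9,18 vel -4,-3 -> not approaching (rel speed -1 <= 0)
Earliest collision: t=1/5 between 1 and 2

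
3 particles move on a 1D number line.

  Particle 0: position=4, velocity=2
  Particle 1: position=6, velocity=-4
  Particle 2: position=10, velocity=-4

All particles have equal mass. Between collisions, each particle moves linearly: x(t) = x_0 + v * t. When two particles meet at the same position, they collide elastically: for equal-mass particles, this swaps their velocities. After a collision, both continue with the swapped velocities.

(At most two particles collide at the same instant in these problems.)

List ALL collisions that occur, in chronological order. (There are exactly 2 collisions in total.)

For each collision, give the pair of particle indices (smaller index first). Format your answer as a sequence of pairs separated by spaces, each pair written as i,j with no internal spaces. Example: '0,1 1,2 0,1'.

Collision at t=1/3: particles 0 and 1 swap velocities; positions: p0=14/3 p1=14/3 p2=26/3; velocities now: v0=-4 v1=2 v2=-4
Collision at t=1: particles 1 and 2 swap velocities; positions: p0=2 p1=6 p2=6; velocities now: v0=-4 v1=-4 v2=2

Answer: 0,1 1,2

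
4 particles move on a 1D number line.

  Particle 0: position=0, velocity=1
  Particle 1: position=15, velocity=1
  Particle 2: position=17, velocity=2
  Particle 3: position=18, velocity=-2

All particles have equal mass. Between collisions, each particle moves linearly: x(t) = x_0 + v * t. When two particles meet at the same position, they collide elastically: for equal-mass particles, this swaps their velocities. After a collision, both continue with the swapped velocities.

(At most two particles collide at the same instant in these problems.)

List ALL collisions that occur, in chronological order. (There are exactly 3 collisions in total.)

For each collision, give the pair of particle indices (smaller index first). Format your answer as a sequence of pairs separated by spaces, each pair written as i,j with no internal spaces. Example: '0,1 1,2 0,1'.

Answer: 2,3 1,2 0,1

Derivation:
Collision at t=1/4: particles 2 and 3 swap velocities; positions: p0=1/4 p1=61/4 p2=35/2 p3=35/2; velocities now: v0=1 v1=1 v2=-2 v3=2
Collision at t=1: particles 1 and 2 swap velocities; positions: p0=1 p1=16 p2=16 p3=19; velocities now: v0=1 v1=-2 v2=1 v3=2
Collision at t=6: particles 0 and 1 swap velocities; positions: p0=6 p1=6 p2=21 p3=29; velocities now: v0=-2 v1=1 v2=1 v3=2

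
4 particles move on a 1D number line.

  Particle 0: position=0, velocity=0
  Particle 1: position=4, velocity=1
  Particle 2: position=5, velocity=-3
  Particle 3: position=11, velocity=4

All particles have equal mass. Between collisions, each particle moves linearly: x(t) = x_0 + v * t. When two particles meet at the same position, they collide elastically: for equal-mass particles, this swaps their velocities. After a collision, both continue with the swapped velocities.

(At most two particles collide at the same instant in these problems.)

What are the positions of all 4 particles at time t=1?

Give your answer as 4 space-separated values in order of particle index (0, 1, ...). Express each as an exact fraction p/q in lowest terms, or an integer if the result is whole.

Answer: 0 2 5 15

Derivation:
Collision at t=1/4: particles 1 and 2 swap velocities; positions: p0=0 p1=17/4 p2=17/4 p3=12; velocities now: v0=0 v1=-3 v2=1 v3=4
Advance to t=1 (no further collisions before then); velocities: v0=0 v1=-3 v2=1 v3=4; positions = 0 2 5 15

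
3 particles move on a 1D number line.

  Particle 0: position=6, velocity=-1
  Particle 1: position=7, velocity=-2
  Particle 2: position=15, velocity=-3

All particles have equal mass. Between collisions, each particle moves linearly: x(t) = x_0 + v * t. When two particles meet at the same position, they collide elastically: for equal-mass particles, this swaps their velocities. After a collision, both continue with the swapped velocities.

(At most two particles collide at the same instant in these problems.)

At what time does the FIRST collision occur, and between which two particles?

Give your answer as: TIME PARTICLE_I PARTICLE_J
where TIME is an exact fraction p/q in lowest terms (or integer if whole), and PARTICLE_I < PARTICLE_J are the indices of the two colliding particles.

Answer: 1 0 1

Derivation:
Pair (0,1): pos 6,7 vel -1,-2 -> gap=1, closing at 1/unit, collide at t=1
Pair (1,2): pos 7,15 vel -2,-3 -> gap=8, closing at 1/unit, collide at t=8
Earliest collision: t=1 between 0 and 1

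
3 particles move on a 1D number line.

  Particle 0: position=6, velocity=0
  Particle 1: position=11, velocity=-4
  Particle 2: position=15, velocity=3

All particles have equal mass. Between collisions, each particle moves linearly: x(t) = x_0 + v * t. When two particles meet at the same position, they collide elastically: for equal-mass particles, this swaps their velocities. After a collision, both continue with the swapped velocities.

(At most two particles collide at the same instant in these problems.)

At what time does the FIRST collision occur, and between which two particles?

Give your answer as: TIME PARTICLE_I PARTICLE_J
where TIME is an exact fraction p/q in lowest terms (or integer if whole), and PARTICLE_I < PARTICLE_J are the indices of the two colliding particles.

Answer: 5/4 0 1

Derivation:
Pair (0,1): pos 6,11 vel 0,-4 -> gap=5, closing at 4/unit, collide at t=5/4
Pair (1,2): pos 11,15 vel -4,3 -> not approaching (rel speed -7 <= 0)
Earliest collision: t=5/4 between 0 and 1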